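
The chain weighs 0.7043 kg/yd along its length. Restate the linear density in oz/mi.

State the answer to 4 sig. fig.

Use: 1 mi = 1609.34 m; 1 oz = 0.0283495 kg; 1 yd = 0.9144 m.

0.7043 kg/yd ÷ 0.9144 m/yd = 0.770232 kg/m
0.770232 kg/m ÷ 0.0283495 kg/oz × 1609.34 m/mi = 43724.4 oz/mi

4.372×10⁴ oz/mi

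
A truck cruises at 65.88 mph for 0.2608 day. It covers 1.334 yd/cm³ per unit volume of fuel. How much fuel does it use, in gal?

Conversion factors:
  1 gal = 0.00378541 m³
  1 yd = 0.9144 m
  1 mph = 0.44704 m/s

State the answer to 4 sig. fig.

65.88 mph → 29.451 m/s
0.2608 day → 22533.1 s
d = v × t = 29.451 × 22533.1 = 663622 m
1.334 yd/cm³ → 1.21981×10⁶ m/m³
V = d / (distance per unit fuel) = 663622 / 1.21981×10⁶ = 0.544037 m³
In gal: 0.544037 / 0.00378541 = 143.719 gal

143.7 gal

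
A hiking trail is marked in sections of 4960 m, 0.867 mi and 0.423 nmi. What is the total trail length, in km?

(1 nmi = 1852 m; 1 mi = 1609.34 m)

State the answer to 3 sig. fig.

4960 m (already m)
0.867 mi × 1609.34 → 1395.3 m
0.423 nmi × 1852 → 783.396 m
Total: 4960 + 1395.3 + 783.396 = 7138.7 m
In km: 7138.7 / 1000 = 7.1387 km

7.14 km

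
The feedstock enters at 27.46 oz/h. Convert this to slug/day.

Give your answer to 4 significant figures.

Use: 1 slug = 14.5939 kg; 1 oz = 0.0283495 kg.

27.46 oz/h × 0.0283495 kg/oz ÷ 3600 s/h = 2.16244×10⁻⁴ kg/s
2.16244×10⁻⁴ kg/s ÷ 14.5939 kg/slug × 86400 s/day = 1.28023 slug/day

1.280 slug/day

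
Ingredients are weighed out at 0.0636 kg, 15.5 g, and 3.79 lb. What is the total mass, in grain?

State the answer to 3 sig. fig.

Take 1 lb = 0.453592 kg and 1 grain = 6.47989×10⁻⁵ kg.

2.78×10⁴ grain

0.0636 kg (already kg)
15.5 g × 0.001 = 0.0155 kg
3.79 lb × 0.453592 = 1.71911 kg
Total: 0.0636 + 0.0155 + 1.71911 = 1.79821 kg
In grain: 1.79821 / 6.47989×10⁻⁵ = 27750.6 grain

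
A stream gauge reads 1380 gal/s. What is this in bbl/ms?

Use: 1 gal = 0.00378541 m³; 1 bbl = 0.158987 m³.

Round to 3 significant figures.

1380 gal/s × 0.00378541 m³/gal = 5.22387 m³/s
5.22387 m³/s ÷ 0.158987 m³/bbl × 0.001 s/ms = 0.0328572 bbl/ms

0.0329 bbl/ms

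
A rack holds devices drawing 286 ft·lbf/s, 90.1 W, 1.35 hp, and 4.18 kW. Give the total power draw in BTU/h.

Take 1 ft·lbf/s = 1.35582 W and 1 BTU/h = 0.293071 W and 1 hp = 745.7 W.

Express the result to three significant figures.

286 ft·lbf/s × 1.35582 = 387.765 W
90.1 W (already W)
1.35 hp × 745.7 = 1006.7 W
4.18 kW × 1000 = 4180 W
Total: 387.765 + 90.1 + 1006.7 + 4180 = 5664.56 W
In BTU/h: 5664.56 / 0.293071 = 19328.3 BTU/h

1.93×10⁴ BTU/h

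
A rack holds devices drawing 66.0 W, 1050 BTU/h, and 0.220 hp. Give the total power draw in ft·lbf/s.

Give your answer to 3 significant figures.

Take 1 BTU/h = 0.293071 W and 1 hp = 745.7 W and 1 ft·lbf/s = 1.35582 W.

397 ft·lbf/s

66.0 W (already W)
1050 BTU/h × 0.293071 → 307.725 W
0.220 hp × 745.7 → 164.054 W
Sum: 66 + 307.725 + 164.054 = 537.779 W
In ft·lbf/s: 537.779 / 1.35582 = 396.645 ft·lbf/s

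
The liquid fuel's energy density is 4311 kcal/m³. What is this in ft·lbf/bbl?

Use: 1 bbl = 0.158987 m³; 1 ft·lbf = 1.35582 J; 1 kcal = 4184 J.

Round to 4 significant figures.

4311 kcal/m³ × 4184 J/kcal = 1.80372×10⁷ J/m³
1.80372×10⁷ J/m³ ÷ 1.35582 J/ft·lbf × 0.158987 m³/bbl = 2.11509×10⁶ ft·lbf/bbl

2.115×10⁶ ft·lbf/bbl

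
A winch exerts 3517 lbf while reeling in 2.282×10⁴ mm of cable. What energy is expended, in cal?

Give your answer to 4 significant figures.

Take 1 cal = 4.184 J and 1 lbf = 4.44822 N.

3517 lbf × 4.44822 = 15644.4 N
2.282×10⁴ mm × 0.001 = 22.82 m
W = F × d = 15644.4 N × 22.82 m = 357005 J
357005 J ÷ (4.184 J/cal) = 85326.2 cal

8.533×10⁴ cal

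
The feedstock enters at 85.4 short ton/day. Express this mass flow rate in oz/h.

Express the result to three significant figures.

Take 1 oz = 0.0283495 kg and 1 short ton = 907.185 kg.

85.4 short ton/day × 907.185 kg/short ton ÷ 86400 s/day = 0.896685 kg/s
0.896685 kg/s ÷ 0.0283495 kg/oz × 3600 s/h = 113867 oz/h

1.14×10⁵ oz/h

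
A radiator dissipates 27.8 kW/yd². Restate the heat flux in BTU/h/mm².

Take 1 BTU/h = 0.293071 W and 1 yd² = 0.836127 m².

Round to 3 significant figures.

27.8 kW/yd² × 1000 W/kW ÷ 0.836127 m²/yd² = 33248.5 W/m²
33248.5 W/m² ÷ 0.293071 W/BTU/h × 10⁻⁶ m²/mm² = 0.113449 BTU/h/mm²

0.113 BTU/h/mm²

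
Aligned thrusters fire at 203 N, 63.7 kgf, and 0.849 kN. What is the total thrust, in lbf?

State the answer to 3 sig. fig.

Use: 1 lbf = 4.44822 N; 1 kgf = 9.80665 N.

377 lbf

203 N (already N)
63.7 kgf × 9.80665 = 624.684 N
0.849 kN × 1000 = 849 N
Total: 203 + 624.684 + 849 = 1676.68 N
In lbf: 1676.68 / 4.44822 = 376.933 lbf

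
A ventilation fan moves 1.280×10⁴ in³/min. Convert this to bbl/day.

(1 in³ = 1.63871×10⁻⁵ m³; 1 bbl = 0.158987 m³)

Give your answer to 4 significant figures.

1.280×10⁴ in³/min × 1.63871×10⁻⁵ m³/in³ ÷ 60 s/min = 0.00349591 m³/s
0.00349591 m³/s ÷ 0.158987 m³/bbl × 86400 s/day = 1899.82 bbl/day

1900 bbl/day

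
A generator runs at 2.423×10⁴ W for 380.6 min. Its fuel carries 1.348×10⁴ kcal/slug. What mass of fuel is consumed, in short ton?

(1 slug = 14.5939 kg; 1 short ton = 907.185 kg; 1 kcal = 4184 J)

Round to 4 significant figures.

0.1578 short ton

380.6 min → 22836 s
E = P × t = 24230 × 22836 = 5.53316×10⁸ J
1.348×10⁴ kcal/slug → 3.86465×10⁶ J/kg
m = E / e_s = 5.53316×10⁸ / 3.86465×10⁶ = 143.174 kg
In short ton: 143.174 / 907.185 = 0.157822 short ton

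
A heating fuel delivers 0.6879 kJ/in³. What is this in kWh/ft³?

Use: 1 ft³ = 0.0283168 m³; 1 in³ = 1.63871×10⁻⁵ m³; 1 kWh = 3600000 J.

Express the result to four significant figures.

0.6879 kJ/in³ × 1000 J/kJ ÷ 1.63871×10⁻⁵ m³/in³ = 4.19781×10⁷ J/m³
4.19781×10⁷ J/m³ ÷ 3600000 J/kWh × 0.0283168 m³/ft³ = 0.33019 kWh/ft³

0.3302 kWh/ft³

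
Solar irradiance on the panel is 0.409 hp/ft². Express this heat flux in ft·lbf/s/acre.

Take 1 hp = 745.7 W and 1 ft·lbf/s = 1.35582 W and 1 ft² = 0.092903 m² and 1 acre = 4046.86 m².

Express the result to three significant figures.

0.409 hp/ft² × 745.7 W/hp ÷ 0.092903 m²/ft² = 3282.9 W/m²
3282.9 W/m² ÷ 1.35582 W/ft·lbf/s × 4046.86 m²/acre = 9.79882×10⁶ ft·lbf/s/acre

9.80×10⁶ ft·lbf/s/acre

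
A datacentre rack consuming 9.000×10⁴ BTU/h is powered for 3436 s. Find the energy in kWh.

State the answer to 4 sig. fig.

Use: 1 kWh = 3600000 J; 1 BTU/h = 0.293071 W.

9.000×10⁴ BTU/h × 0.293071 = 26376.4 W
E = P × t = 26376.4 W × 3436 s = 9.06293×10⁷ J
9.06293×10⁷ J ÷ (3600000 J/kWh) = 25.1748 kWh

25.17 kWh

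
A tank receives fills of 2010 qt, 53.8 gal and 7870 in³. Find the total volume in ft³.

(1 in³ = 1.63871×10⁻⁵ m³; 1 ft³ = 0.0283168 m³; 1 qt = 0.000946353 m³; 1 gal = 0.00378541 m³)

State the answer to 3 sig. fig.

2010 qt × 0.000946353 → 1.90217 m³
53.8 gal × 0.00378541 → 0.203655 m³
7870 in³ × 1.63871×10⁻⁵ → 0.128966 m³
Sum: 1.90217 + 0.203655 + 0.128966 = 2.23479 m³
In ft³: 2.23479 / 0.0283168 = 78.921 ft³

78.9 ft³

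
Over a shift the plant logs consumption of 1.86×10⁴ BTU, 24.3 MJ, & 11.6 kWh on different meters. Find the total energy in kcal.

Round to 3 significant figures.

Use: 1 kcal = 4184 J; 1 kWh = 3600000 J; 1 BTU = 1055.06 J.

2.05×10⁴ kcal

1.86×10⁴ BTU × 1055.06 = 1.96241×10⁷ J
24.3 MJ × 1000000 = 2.43×10⁷ J
11.6 kWh × 3600000 = 4.176×10⁷ J
Total: 1.96241×10⁷ + 2.43×10⁷ + 4.176×10⁷ = 8.56841×10⁷ J
In kcal: 8.56841×10⁷ / 4184 = 20479 kcal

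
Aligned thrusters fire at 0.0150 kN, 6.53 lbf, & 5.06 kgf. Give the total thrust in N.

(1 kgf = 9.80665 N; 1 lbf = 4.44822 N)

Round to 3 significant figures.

0.0150 kN × 1000 → 15 N
6.53 lbf × 4.44822 → 29.0469 N
5.06 kgf × 9.80665 → 49.6216 N
Combined: 15 + 29.0469 + 49.6216 = 93.6685 N

93.7 N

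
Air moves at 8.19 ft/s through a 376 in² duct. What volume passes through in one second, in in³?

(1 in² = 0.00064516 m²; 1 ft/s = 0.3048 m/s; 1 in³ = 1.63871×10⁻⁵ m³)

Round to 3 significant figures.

8.19 ft/s × 0.3048 → 2.49631 m/s
376 in² × 0.00064516 → 0.24258 m²
V = v × A × t = 2.49631 m/s × 0.24258 m² × 1 s = 0.605555 m³
0.605555 m³ ÷ (1.63871×10⁻⁵ m³/in³) = 36953.2 in³

3.70×10⁴ in³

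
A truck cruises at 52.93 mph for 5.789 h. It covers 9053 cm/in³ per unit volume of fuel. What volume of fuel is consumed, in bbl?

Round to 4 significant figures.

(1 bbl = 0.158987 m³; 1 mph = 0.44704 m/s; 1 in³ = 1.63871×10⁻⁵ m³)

0.5614 bbl

52.93 mph → 23.6618 m/s
5.789 h → 20840.4 s
d = v × t = 23.6618 × 20840.4 = 493121 m
9053 cm/in³ → 5.52447×10⁶ m/m³
V = d / (distance per unit fuel) = 493121 / 5.52447×10⁶ = 0.0892612 m³
In bbl: 0.0892612 / 0.158987 = 0.561437 bbl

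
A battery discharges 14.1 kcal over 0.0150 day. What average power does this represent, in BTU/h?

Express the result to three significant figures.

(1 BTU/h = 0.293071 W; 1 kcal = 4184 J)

14.1 kcal × 4184 = 58994.4 J
0.0150 day × 86400 = 1296 s
P = E / t = 58994.4 J / 1296 s = 45.5204 W
45.5204 W ÷ (0.293071 W/BTU/h) = 155.322 BTU/h

155 BTU/h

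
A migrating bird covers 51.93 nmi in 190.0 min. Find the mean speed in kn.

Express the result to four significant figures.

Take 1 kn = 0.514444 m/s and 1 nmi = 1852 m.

51.93 nmi × 1852 = 96174.4 m
190.0 min × 60 = 11400 s
v = d / t = 96174.4 m / 11400 s = 8.43635 m/s
8.43635 m/s ÷ (0.514444 m/s/kn) = 16.399 kn

16.40 kn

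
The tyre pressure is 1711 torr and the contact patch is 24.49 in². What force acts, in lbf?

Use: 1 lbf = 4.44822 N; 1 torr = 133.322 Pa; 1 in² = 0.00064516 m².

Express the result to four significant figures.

1711 torr × 133.322 → 228114 Pa
24.49 in² × 0.00064516 → 0.0158 m²
F = P × A = 228114 Pa × 0.0158 m² = 3604.2 N
3604.2 N ÷ (4.44822 N/lbf) = 810.257 lbf

810.3 lbf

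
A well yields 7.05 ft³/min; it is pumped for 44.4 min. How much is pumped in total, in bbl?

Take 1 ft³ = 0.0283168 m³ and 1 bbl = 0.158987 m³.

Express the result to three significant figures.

7.05 ft³/min → 0.00332722 m³/s
44.4 min → 2664 s
V = Q × t = 0.00332722 × 2664 = 8.86371 m³
In bbl: 8.86371 / 0.158987 = 55.7512 bbl

55.8 bbl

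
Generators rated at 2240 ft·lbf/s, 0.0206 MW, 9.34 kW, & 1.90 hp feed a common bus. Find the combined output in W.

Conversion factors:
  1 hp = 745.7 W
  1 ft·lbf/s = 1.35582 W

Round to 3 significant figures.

2240 ft·lbf/s × 1.35582 = 3037.04 W
0.0206 MW × 1000000 = 20600 W
9.34 kW × 1000 = 9340 W
1.90 hp × 745.7 = 1416.83 W
Sum: 3037.04 + 20600 + 9340 + 1416.83 = 34393.9 W

3.44×10⁴ W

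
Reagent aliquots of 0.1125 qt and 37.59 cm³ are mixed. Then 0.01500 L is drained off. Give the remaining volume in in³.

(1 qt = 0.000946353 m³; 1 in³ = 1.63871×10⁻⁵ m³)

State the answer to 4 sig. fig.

0.1125 qt × 0.000946353 = 1.06465×10⁻⁴ m³
37.59 cm³ × 10⁻⁶ = 3.759×10⁻⁵ m³
0.01500 L × 0.001 = 1.5×10⁻⁵ m³
Sum: 1.06465×10⁻⁴ + 3.759×10⁻⁵ − 1.5×10⁻⁵ = 1.29055×10⁻⁴ m³
In in³: 1.29055×10⁻⁴ / 1.63871×10⁻⁵ = 7.8754 in³

7.875 in³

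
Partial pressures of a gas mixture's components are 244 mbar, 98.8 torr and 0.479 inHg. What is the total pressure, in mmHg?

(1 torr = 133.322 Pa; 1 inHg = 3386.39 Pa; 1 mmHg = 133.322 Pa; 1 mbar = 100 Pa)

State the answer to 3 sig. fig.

294 mmHg

244 mbar × 100 → 24400 Pa
98.8 torr × 133.322 → 13172.2 Pa
0.479 inHg × 3386.39 → 1622.08 Pa
Combined: 24400 + 13172.2 + 1622.08 = 39194.3 Pa
In mmHg: 39194.3 / 133.322 = 293.982 mmHg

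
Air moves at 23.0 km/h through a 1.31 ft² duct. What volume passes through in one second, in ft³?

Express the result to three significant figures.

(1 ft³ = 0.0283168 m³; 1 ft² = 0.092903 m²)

27.5 ft³

23.0 km/h × (1/3.6) = 6.38889 m/s
1.31 ft² × 0.092903 = 0.121703 m²
V = v × A × t = 6.38889 m/s × 0.121703 m² × 1 s = 0.777547 m³
0.777547 m³ ÷ (0.0283168 m³/ft³) = 27.4589 ft³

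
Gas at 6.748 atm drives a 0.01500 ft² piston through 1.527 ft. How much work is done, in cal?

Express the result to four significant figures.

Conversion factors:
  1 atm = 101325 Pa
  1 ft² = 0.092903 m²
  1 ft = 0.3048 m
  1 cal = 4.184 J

106.0 cal

6.748 atm → 683741 Pa
0.01500 ft² → 0.00139354 m²
F = P × A = 683741 × 0.00139354 = 952.82 N
1.527 ft → 0.46543 m
W = F × d = 952.82 × 0.46543 = 443.471 J
In cal: 443.471 / 4.184 = 105.992 cal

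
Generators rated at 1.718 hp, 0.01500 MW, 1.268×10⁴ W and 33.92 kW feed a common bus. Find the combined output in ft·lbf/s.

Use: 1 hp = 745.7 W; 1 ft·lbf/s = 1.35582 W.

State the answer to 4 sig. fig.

1.718 hp × 745.7 = 1281.11 W
0.01500 MW × 1000000 = 15000 W
1.268×10⁴ W (already W)
33.92 kW × 1000 = 33920 W
Total: 1281.11 + 15000 + 12680 + 33920 = 62881.1 W
In ft·lbf/s: 62881.1 / 1.35582 = 46378.6 ft·lbf/s

4.638×10⁴ ft·lbf/s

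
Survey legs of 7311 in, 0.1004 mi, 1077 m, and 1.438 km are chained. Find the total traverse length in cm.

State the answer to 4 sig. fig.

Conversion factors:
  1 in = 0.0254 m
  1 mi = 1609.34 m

2.862×10⁵ cm

7311 in × 0.0254 = 185.699 m
0.1004 mi × 1609.34 = 161.578 m
1077 m (already m)
1.438 km × 1000 = 1438 m
Total: 185.699 + 161.578 + 1077 + 1438 = 2862.28 m
In cm: 2862.28 / 0.01 = 286228 cm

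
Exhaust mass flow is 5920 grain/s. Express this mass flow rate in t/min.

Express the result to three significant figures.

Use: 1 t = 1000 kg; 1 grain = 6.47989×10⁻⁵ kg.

5920 grain/s × 6.47989×10⁻⁵ kg/grain = 0.383609 kg/s
0.383609 kg/s ÷ 1000 kg/t × 60 s/min = 0.0230165 t/min

0.0230 t/min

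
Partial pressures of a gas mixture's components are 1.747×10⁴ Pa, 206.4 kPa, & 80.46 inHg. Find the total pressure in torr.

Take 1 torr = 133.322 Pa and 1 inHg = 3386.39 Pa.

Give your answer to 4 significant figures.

3723 torr

1.747×10⁴ Pa (already Pa)
206.4 kPa × 1000 = 206400 Pa
80.46 inHg × 3386.39 = 272469 Pa
Sum: 17470 + 206400 + 272469 = 496339 Pa
In torr: 496339 / 133.322 = 3722.86 torr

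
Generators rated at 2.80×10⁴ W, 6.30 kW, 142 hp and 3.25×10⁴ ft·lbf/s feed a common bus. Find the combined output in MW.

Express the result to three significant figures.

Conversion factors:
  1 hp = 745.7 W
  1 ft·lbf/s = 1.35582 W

2.80×10⁴ W (already W)
6.30 kW × 1000 = 6300 W
142 hp × 745.7 = 105889 W
3.25×10⁴ ft·lbf/s × 1.35582 = 44064.2 W
Total: 28000 + 6300 + 105889 + 44064.2 = 184253 W
In MW: 184253 / 1000000 = 0.184253 MW

0.184 MW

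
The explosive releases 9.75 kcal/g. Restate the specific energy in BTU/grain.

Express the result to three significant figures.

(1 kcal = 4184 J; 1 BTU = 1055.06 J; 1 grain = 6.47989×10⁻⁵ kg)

9.75 kcal/g × 4184 J/kcal ÷ 0.001 kg/g = 4.0794×10⁷ J/kg
4.0794×10⁷ J/kg ÷ 1055.06 J/BTU × 6.47989×10⁻⁵ kg/grain = 2.50546 BTU/grain

2.51 BTU/grain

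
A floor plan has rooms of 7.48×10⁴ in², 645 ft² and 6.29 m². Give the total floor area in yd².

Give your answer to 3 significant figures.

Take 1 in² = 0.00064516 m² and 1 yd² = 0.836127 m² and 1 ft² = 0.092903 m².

137 yd²

7.48×10⁴ in² × 0.00064516 = 48.258 m²
645 ft² × 0.092903 = 59.9224 m²
6.29 m² (already m²)
Combined: 48.258 + 59.9224 + 6.29 = 114.47 m²
In yd²: 114.47 / 0.836127 = 136.905 yd²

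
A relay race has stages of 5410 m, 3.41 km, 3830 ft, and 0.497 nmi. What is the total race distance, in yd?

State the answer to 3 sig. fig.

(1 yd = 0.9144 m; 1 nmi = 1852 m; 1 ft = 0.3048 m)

1.19×10⁴ yd

5410 m (already m)
3.41 km × 1000 → 3410 m
3830 ft × 0.3048 → 1167.38 m
0.497 nmi × 1852 → 920.444 m
Total: 5410 + 3410 + 1167.38 + 920.444 = 10907.8 m
In yd: 10907.8 / 0.9144 = 11928.9 yd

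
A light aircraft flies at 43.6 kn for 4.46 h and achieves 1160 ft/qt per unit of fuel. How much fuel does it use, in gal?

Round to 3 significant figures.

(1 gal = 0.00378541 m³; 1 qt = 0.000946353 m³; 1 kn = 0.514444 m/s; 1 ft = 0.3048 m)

43.6 kn → 22.4298 m/s
4.46 h → 16056 s
d = v × t = 22.4298 × 16056 = 360133 m
1160 ft/qt → 373611 m/m³
V = d / (distance per unit fuel) = 360133 / 373611 = 0.963925 m³
In gal: 0.963925 / 0.00378541 = 254.642 gal

255 gal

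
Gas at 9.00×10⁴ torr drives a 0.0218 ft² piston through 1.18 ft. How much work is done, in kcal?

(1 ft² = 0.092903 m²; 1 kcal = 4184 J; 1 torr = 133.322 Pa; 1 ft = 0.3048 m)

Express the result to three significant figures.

9.00×10⁴ torr → 1.1999×10⁷ Pa
0.0218 ft² → 0.00202529 m²
F = P × A = 1.1999×10⁷ × 0.00202529 = 24301.5 N
1.18 ft → 0.359664 m
W = F × d = 24301.5 × 0.359664 = 8740.37 J
In kcal: 8740.37 / 4184 = 2.089 kcal

2.09 kcal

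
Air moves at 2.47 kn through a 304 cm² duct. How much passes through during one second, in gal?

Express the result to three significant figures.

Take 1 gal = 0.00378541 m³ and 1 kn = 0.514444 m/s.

2.47 kn × 0.514444 → 1.27068 m/s
304 cm² × 0.0001 → 0.0304 m²
V = v × A × t = 1.27068 m/s × 0.0304 m² × 1 s = 0.0386287 m³
0.0386287 m³ ÷ (0.00378541 m³/gal) = 10.2046 gal

10.2 gal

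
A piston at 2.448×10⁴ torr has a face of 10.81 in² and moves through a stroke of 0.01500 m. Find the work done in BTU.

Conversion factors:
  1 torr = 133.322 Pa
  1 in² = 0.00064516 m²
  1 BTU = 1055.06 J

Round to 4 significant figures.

2.448×10⁴ torr → 3.26372×10⁶ Pa
10.81 in² → 0.00697418 m²
F = P × A = 3.26372×10⁶ × 0.00697418 = 22761.8 N
W = F × d = 22761.8 × 0.015 = 341.427 J
In BTU: 341.427 / 1055.06 = 0.323609 BTU

0.3236 BTU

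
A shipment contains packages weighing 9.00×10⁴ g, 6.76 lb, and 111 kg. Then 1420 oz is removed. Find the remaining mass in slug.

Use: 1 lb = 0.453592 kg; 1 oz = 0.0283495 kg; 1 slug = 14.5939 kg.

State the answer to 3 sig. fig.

9.00×10⁴ g × 0.001 = 90 kg
6.76 lb × 0.453592 = 3.06628 kg
111 kg (already kg)
1420 oz × 0.0283495 = 40.2563 kg
Net: 90 + 3.06628 + 111 − 40.2563 = 163.81 kg
In slug: 163.81 / 14.5939 = 11.2246 slug

11.2 slug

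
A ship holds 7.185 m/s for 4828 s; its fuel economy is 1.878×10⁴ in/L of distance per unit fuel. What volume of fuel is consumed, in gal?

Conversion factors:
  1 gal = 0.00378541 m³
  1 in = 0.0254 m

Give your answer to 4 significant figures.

d = v × t = 7.185 × 4828 = 34689.2 m
1.878×10⁴ in/L → 477012 m/m³
V = d / (distance per unit fuel) = 34689.2 / 477012 = 0.0727219 m³
In gal: 0.0727219 / 0.00378541 = 19.2111 gal

19.21 gal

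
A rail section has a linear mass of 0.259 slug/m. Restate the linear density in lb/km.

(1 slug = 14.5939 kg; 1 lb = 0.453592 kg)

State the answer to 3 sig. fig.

8330 lb/km

0.259 slug/m × 14.5939 kg/slug = 3.77982 kg/m
3.77982 kg/m ÷ 0.453592 kg/lb × 1000 m/km = 8333.08 lb/km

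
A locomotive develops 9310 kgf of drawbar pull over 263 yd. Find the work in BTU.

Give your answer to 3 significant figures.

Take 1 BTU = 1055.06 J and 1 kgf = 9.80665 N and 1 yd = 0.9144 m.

9310 kgf × 9.80665 → 91299.9 N
263 yd × 0.9144 → 240.487 m
W = F × d = 91299.9 N × 240.487 m = 2.19564×10⁷ J
2.19564×10⁷ J ÷ (1055.06 J/BTU) = 20810.6 BTU

2.08×10⁴ BTU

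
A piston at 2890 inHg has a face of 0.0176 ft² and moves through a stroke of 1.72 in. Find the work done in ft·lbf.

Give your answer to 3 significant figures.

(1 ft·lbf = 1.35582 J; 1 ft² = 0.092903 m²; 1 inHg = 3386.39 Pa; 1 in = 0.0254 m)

516 ft·lbf

2890 inHg → 9.78667×10⁶ Pa
0.0176 ft² → 0.00163509 m²
F = P × A = 9.78667×10⁶ × 0.00163509 = 16002.1 N
1.72 in → 0.043688 m
W = F × d = 16002.1 × 0.043688 = 699.1 J
In ft·lbf: 699.1 / 1.35582 = 515.629 ft·lbf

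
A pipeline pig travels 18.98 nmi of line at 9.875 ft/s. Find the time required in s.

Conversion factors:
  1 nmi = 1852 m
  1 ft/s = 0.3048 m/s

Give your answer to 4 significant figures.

1.168×10⁴ s

18.98 nmi × 1852 → 35151 m
9.875 ft/s × 0.3048 → 3.0099 m/s
t = d / v = 35151 m / 3.0099 m/s = 11678.5 s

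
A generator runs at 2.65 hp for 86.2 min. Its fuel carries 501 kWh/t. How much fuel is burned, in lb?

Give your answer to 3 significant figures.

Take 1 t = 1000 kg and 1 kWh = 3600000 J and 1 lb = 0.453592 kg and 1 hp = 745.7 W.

2.65 hp → 1976.1 W
86.2 min → 5172 s
E = P × t = 1976.1 × 5172 = 1.02204×10⁷ J
501 kWh/t → 1.8036×10⁶ J/kg
m = E / e_s = 1.02204×10⁷ / 1.8036×10⁶ = 5.66667 kg
In lb: 5.66667 / 0.453592 = 12.4929 lb

12.5 lb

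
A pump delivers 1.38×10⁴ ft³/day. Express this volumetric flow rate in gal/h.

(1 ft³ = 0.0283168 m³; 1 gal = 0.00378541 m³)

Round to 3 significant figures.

4300 gal/h

1.38×10⁴ ft³/day × 0.0283168 m³/ft³ ÷ 86400 s/day = 0.00452282 m³/s
0.00452282 m³/s ÷ 0.00378541 m³/gal × 3600 s/h = 4301.29 gal/h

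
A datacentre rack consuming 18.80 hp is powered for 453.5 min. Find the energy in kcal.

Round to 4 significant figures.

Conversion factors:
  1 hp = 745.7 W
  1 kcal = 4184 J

9.117×10⁴ kcal

18.80 hp × 745.7 → 14019.2 W
453.5 min × 60 → 27210 s
E = P × t = 14019.2 W × 27210 s = 3.81462×10⁸ J
3.81462×10⁸ J ÷ (4184 J/kcal) = 91171.6 kcal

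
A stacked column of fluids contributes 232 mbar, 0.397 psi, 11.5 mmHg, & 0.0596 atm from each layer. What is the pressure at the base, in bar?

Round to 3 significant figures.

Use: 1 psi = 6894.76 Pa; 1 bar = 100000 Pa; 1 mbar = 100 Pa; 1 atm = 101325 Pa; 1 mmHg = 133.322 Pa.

232 mbar × 100 → 23200 Pa
0.397 psi × 6894.76 → 2737.22 Pa
11.5 mmHg × 133.322 → 1533.2 Pa
0.0596 atm × 101325 → 6038.97 Pa
Combined: 23200 + 2737.22 + 1533.2 + 6038.97 = 33509.4 Pa
In bar: 33509.4 / 100000 = 0.335094 bar

0.335 bar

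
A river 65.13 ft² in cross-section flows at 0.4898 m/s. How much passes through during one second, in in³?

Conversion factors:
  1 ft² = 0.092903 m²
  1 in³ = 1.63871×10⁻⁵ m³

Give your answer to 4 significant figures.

65.13 ft² × 0.092903 → 6.05077 m²
V = v × A × t = 0.4898 m/s × 6.05077 m² × 1 s = 2.96367 m³
2.96367 m³ ÷ (1.63871×10⁻⁵ m³/in³) = 180854 in³

1.809×10⁵ in³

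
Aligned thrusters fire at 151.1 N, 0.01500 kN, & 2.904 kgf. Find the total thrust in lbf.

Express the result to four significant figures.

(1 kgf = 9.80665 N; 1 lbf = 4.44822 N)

151.1 N (already N)
0.01500 kN × 1000 = 15 N
2.904 kgf × 9.80665 = 28.4785 N
Total: 151.1 + 15 + 28.4785 = 194.578 N
In lbf: 194.578 / 4.44822 = 43.7429 lbf

43.74 lbf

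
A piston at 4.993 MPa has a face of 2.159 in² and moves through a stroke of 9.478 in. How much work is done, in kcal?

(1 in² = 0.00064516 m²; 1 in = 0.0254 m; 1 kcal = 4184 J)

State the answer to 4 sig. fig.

4.993 MPa → 4.993×10⁶ Pa
2.159 in² → 0.0013929 m²
F = P × A = 4.993×10⁶ × 0.0013929 = 6954.75 N
9.478 in → 0.240741 m
W = F × d = 6954.75 × 0.240741 = 1674.29 J
In kcal: 1674.29 / 4184 = 0.400165 kcal

0.4002 kcal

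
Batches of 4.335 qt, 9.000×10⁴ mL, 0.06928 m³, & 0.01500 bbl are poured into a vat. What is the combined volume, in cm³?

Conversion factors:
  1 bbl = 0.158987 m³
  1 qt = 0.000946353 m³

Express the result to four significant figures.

1.658×10⁵ cm³

4.335 qt × 0.000946353 = 0.00410244 m³
9.000×10⁴ mL × 10⁻⁶ = 0.09 m³
0.06928 m³ (already m³)
0.01500 bbl × 0.158987 = 0.0023848 m³
Combined: 0.00410244 + 0.09 + 0.06928 + 0.0023848 = 0.165767 m³
In cm³: 0.165767 / 10⁻⁶ = 165767 cm³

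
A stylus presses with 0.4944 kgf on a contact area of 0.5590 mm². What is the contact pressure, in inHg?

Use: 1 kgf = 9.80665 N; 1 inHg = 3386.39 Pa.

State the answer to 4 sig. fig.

0.4944 kgf × 9.80665 = 4.84841 N
0.5590 mm² × 10⁻⁶ = 5.59×10⁻⁷ m²
P = F / A = 4.84841 N / 5.59×10⁻⁷ m² = 8.67336×10⁶ Pa
8.67336×10⁶ Pa ÷ (3386.39 Pa/inHg) = 2561.24 inHg

2561 inHg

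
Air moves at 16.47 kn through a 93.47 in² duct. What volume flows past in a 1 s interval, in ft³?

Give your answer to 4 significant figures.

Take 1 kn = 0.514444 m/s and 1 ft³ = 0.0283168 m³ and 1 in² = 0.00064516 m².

16.47 kn × 0.514444 → 8.47289 m/s
93.47 in² × 0.00064516 → 0.0603031 m²
V = v × A × t = 8.47289 m/s × 0.0603031 m² × 1 s = 0.510942 m³
0.510942 m³ ÷ (0.0283168 m³/ft³) = 18.0438 ft³

18.04 ft³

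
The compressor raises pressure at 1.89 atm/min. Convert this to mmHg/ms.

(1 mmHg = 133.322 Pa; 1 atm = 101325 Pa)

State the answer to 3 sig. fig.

1.89 atm/min × 101325 Pa/atm ÷ 60 s/min = 3191.74 Pa/s
3191.74 Pa/s ÷ 133.322 Pa/mmHg × 0.001 s/ms = 0.0239401 mmHg/ms

0.0239 mmHg/ms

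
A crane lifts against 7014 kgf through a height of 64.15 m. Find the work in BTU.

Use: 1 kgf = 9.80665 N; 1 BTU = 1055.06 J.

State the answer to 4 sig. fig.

7014 kgf × 9.80665 = 68783.8 N
W = F × d = 68783.8 N × 64.15 m = 4.41248×10⁶ J
4.41248×10⁶ J ÷ (1055.06 J/BTU) = 4182.21 BTU

4182 BTU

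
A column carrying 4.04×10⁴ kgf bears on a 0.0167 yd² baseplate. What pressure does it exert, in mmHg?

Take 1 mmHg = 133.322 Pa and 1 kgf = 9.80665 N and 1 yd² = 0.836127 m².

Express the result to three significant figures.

4.04×10⁴ kgf × 9.80665 = 396189 N
0.0167 yd² × 0.836127 = 0.0139633 m²
P = F / A = 396189 N / 0.0139633 m² = 2.83736×10⁷ Pa
2.83736×10⁷ Pa ÷ (133.322 Pa/mmHg) = 212820 mmHg

2.13×10⁵ mmHg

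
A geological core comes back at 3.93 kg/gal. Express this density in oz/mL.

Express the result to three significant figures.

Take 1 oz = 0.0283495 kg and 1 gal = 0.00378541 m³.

0.0366 oz/mL

3.93 kg/gal ÷ 0.00378541 m³/gal = 1038.2 kg/m³
1038.2 kg/m³ ÷ 0.0283495 kg/oz × 10⁻⁶ m³/mL = 0.0366215 oz/mL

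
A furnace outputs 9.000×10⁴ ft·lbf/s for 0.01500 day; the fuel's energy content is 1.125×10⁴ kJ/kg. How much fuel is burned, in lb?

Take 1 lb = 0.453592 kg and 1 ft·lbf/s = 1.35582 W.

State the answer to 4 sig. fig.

30.99 lb

9.000×10⁴ ft·lbf/s → 122024 W
0.01500 day → 1296 s
E = P × t = 122024 × 1296 = 1.58143×10⁸ J
1.125×10⁴ kJ/kg → 1.125×10⁷ J/kg
m = E / e_s = 1.58143×10⁸ / 1.125×10⁷ = 14.0572 kg
In lb: 14.0572 / 0.453592 = 30.9908 lb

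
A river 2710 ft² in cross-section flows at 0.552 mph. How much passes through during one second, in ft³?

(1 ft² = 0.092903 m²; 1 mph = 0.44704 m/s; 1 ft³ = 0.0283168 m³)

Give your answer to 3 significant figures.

0.552 mph × 0.44704 → 0.246766 m/s
2710 ft² × 0.092903 → 251.767 m²
V = v × A × t = 0.246766 m/s × 251.767 m² × 1 s = 62.1275 m³
62.1275 m³ ÷ (0.0283168 m³/ft³) = 2194.02 ft³

2190 ft³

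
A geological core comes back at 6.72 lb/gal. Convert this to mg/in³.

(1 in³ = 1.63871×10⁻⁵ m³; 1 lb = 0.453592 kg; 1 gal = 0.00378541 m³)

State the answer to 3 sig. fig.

1.32×10⁴ mg/in³

6.72 lb/gal × 0.453592 kg/lb ÷ 0.00378541 m³/gal = 805.233 kg/m³
805.233 kg/m³ ÷ 10⁻⁶ kg/mg × 1.63871×10⁻⁵ m³/in³ = 13195.4 mg/in³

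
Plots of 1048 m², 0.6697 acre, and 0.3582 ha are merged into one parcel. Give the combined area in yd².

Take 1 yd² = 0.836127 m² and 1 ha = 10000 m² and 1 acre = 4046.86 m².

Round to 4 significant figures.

1048 m² (already m²)
0.6697 acre × 4046.86 = 2710.18 m²
0.3582 ha × 10000 = 3582 m²
Total: 1048 + 2710.18 + 3582 = 7340.18 m²
In yd²: 7340.18 / 0.836127 = 8778.79 yd²

8779 yd²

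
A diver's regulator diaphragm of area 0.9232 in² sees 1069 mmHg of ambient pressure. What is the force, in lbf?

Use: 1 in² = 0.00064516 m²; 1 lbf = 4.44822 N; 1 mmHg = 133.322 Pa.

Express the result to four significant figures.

19.08 lbf

1069 mmHg × 133.322 → 142521 Pa
0.9232 in² × 0.00064516 → 5.95612×10⁻⁴ m²
F = P × A = 142521 Pa × 5.95612×10⁻⁴ m² = 84.8872 N
84.8872 N ÷ (4.44822 N/lbf) = 19.0834 lbf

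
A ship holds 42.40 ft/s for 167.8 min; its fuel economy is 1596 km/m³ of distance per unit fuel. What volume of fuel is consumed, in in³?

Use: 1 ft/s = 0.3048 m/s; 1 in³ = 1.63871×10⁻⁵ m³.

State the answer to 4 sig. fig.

4975 in³

42.40 ft/s → 12.9235 m/s
167.8 min → 10068 s
d = v × t = 12.9235 × 10068 = 130114 m
1596 km/m³ → 1.596×10⁶ m/m³
V = d / (distance per unit fuel) = 130114 / 1.596×10⁶ = 0.0815251 m³
In in³: 0.0815251 / 1.63871×10⁻⁵ = 4974.96 in³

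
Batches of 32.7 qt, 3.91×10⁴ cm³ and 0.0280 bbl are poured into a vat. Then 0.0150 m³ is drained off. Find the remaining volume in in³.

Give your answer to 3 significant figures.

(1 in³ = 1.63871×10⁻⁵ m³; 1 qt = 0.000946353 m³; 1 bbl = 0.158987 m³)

3630 in³

32.7 qt × 0.000946353 → 0.0309457 m³
3.91×10⁴ cm³ × 10⁻⁶ → 0.0391 m³
0.0280 bbl × 0.158987 → 0.00445164 m³
0.0150 m³ (already m³)
Sum: 0.0309457 + 0.0391 + 0.00445164 − 0.015 = 0.0594973 m³
In in³: 0.0594973 / 1.63871×10⁻⁵ = 3630.74 in³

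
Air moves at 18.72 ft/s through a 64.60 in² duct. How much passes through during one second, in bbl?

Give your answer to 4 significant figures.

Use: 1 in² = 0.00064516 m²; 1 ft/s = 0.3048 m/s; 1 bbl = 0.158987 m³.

1.496 bbl

18.72 ft/s × 0.3048 → 5.70586 m/s
64.60 in² × 0.00064516 → 0.0416773 m²
V = v × A × t = 5.70586 m/s × 0.0416773 m² × 1 s = 0.237805 m³
0.237805 m³ ÷ (0.158987 m³/bbl) = 1.49575 bbl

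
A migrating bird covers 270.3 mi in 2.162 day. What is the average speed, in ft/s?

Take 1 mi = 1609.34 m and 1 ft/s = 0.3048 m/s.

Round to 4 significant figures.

270.3 mi × 1609.34 = 435005 m
2.162 day × 86400 = 186797 s
v = d / t = 435005 m / 186797 s = 2.32876 m/s
2.32876 m/s ÷ (0.3048 m/s/ft/s) = 7.64029 ft/s

7.640 ft/s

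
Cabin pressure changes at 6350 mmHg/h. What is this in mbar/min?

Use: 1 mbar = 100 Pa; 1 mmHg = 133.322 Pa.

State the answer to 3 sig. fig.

141 mbar/min

6350 mmHg/h × 133.322 Pa/mmHg ÷ 3600 s/h = 235.165 Pa/s
235.165 Pa/s ÷ 100 Pa/mbar × 60 s/min = 141.099 mbar/min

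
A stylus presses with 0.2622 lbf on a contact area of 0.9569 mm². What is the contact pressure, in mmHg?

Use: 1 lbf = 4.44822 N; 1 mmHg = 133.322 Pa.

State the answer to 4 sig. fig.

0.2622 lbf × 4.44822 → 1.16632 N
0.9569 mm² × 10⁻⁶ → 9.569×10⁻⁷ m²
P = F / A = 1.16632 N / 9.569×10⁻⁷ m² = 1.21885×10⁶ Pa
1.21885×10⁶ Pa ÷ (133.322 Pa/mmHg) = 9142.15 mmHg

9142 mmHg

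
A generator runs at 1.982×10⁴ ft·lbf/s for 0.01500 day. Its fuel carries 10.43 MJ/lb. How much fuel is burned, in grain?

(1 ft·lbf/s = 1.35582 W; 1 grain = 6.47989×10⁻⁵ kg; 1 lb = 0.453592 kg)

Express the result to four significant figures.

2.337×10⁴ grain

1.982×10⁴ ft·lbf/s → 26872.4 W
0.01500 day → 1296 s
E = P × t = 26872.4 × 1296 = 3.48266×10⁷ J
10.43 MJ/lb → 2.29942×10⁷ J/kg
m = E / e_s = 3.48266×10⁷ / 2.29942×10⁷ = 1.51458 kg
In grain: 1.51458 / 6.47989×10⁻⁵ = 23373.5 grain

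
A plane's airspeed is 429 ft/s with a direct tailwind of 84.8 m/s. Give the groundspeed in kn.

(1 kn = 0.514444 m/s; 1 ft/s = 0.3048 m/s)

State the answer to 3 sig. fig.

429 ft/s × 0.3048 = 130.759 m/s
84.8 m/s (already m/s)
Total: 130.759 + 84.8 = 215.559 m/s
In kn: 215.559 / 0.514444 = 419.014 kn

419 kn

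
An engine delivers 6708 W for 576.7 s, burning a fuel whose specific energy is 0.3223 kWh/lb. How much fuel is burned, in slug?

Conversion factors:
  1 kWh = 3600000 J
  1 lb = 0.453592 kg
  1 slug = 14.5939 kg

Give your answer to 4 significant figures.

E = P × t = 6708 × 576.7 = 3.8685×10⁶ J
0.3223 kWh/lb → 2.55798×10⁶ J/kg
m = E / e_s = 3.8685×10⁶ / 2.55798×10⁶ = 1.51233 kg
In slug: 1.51233 / 14.5939 = 0.103628 slug

0.1036 slug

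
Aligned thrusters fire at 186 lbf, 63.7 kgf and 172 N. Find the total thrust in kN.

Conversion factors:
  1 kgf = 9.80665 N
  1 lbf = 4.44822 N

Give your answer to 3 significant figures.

1.62 kN

186 lbf × 4.44822 = 827.369 N
63.7 kgf × 9.80665 = 624.684 N
172 N (already N)
Total: 827.369 + 624.684 + 172 = 1624.05 N
In kN: 1624.05 / 1000 = 1.62405 kN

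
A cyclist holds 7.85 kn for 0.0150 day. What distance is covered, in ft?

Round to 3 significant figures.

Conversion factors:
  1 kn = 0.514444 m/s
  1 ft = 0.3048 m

7.85 kn × 0.514444 = 4.03839 m/s
0.0150 day × 86400 = 1296 s
d = v × t = 4.03839 m/s × 1296 s = 5233.75 m
5233.75 m ÷ (0.3048 m/ft) = 17171.1 ft

1.72×10⁴ ft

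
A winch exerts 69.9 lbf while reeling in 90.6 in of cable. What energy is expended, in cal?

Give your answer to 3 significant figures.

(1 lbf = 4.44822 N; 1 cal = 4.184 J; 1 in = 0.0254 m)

69.9 lbf × 4.44822 = 310.931 N
90.6 in × 0.0254 = 2.30124 m
W = F × d = 310.931 N × 2.30124 m = 715.527 J
715.527 J ÷ (4.184 J/cal) = 171.015 cal

171 cal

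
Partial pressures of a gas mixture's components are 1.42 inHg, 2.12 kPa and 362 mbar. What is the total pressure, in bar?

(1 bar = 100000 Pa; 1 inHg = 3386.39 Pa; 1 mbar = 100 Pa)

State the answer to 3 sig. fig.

0.431 bar

1.42 inHg × 3386.39 = 4808.67 Pa
2.12 kPa × 1000 = 2120 Pa
362 mbar × 100 = 36200 Pa
Sum: 4808.67 + 2120 + 36200 = 43128.7 Pa
In bar: 43128.7 / 100000 = 0.431287 bar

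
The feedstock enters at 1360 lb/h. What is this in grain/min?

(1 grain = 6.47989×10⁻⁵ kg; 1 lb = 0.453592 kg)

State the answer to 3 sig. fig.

1360 lb/h × 0.453592 kg/lb ÷ 3600 s/h = 0.171357 kg/s
0.171357 kg/s ÷ 6.47989×10⁻⁵ kg/grain × 60 s/min = 158667 grain/min

1.59×10⁵ grain/min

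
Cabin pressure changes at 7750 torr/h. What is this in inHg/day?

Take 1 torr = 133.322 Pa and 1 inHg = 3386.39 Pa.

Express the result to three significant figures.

7750 torr/h × 133.322 Pa/torr ÷ 3600 s/h = 287.013 Pa/s
287.013 Pa/s ÷ 3386.39 Pa/inHg × 86400 s/day = 7322.82 inHg/day

7320 inHg/day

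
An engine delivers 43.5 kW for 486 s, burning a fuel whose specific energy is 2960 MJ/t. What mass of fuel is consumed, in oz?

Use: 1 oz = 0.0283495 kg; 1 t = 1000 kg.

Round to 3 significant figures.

43.5 kW → 43500 W
E = P × t = 43500 × 486 = 2.1141×10⁷ J
2960 MJ/t → 2.96×10⁶ J/kg
m = E / e_s = 2.1141×10⁷ / 2.96×10⁶ = 7.14223 kg
In oz: 7.14223 / 0.0283495 = 251.935 oz

252 oz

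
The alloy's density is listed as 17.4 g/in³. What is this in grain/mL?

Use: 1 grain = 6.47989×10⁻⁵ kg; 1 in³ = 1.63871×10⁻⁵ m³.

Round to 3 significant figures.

17.4 g/in³ × 0.001 kg/g ÷ 1.63871×10⁻⁵ m³/in³ = 1061.81 kg/m³
1061.81 kg/m³ ÷ 6.47989×10⁻⁵ kg/grain × 10⁻⁶ m³/mL = 16.3862 grain/mL

16.4 grain/mL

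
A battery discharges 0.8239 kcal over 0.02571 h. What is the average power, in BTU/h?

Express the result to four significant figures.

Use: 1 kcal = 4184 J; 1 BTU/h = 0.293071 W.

127.1 BTU/h

0.8239 kcal × 4184 → 3447.2 J
0.02571 h × 3600 → 92.556 s
P = E / t = 3447.2 J / 92.556 s = 37.2445 W
37.2445 W ÷ (0.293071 W/BTU/h) = 127.084 BTU/h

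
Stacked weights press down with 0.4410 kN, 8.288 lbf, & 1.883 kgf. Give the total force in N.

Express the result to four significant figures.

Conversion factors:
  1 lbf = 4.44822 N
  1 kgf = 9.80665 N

0.4410 kN × 1000 = 441 N
8.288 lbf × 4.44822 = 36.8668 N
1.883 kgf × 9.80665 = 18.4659 N
Sum: 441 + 36.8668 + 18.4659 = 496.333 N

496.3 N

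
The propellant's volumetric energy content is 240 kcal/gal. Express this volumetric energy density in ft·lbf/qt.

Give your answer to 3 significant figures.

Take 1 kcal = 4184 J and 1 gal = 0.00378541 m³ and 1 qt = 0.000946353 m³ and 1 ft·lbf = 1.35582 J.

1.85×10⁵ ft·lbf/qt

240 kcal/gal × 4184 J/kcal ÷ 0.00378541 m³/gal = 2.65271×10⁸ J/m³
2.65271×10⁸ J/m³ ÷ 1.35582 J/ft·lbf × 0.000946353 m³/qt = 185157 ft·lbf/qt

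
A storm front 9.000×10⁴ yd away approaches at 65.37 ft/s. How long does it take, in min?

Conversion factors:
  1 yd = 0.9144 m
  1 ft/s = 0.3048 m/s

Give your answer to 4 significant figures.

9.000×10⁴ yd × 0.9144 → 82296 m
65.37 ft/s × 0.3048 → 19.9248 m/s
t = d / v = 82296 m / 19.9248 m/s = 4130.33 s
4130.33 s ÷ (60 s/min) = 68.8388 min

68.84 min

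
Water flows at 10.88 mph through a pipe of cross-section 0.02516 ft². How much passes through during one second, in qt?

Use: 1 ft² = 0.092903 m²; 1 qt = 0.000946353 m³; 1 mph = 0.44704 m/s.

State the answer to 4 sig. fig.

10.88 mph × 0.44704 = 4.8638 m/s
0.02516 ft² × 0.092903 = 0.00233744 m²
V = v × A × t = 4.8638 m/s × 0.00233744 m² × 1 s = 0.0113688 m³
0.0113688 m³ ÷ (0.000946353 m³/qt) = 12.0133 qt

12.01 qt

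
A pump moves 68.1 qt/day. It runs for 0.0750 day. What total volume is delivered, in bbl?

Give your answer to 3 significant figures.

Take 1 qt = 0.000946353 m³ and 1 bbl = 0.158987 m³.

0.0304 bbl

68.1 qt/day → 7.4591×10⁻⁷ m³/s
0.0750 day → 6480 s
V = Q × t = 7.4591×10⁻⁷ × 6480 = 0.0048335 m³
In bbl: 0.0048335 / 0.158987 = 0.0304019 bbl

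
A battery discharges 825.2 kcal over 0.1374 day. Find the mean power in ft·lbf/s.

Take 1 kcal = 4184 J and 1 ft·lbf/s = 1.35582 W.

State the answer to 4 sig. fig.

214.5 ft·lbf/s

825.2 kcal × 4184 → 3.45264×10⁶ J
0.1374 day × 86400 → 11871.4 s
P = E / t = 3.45264×10⁶ J / 11871.4 s = 290.837 W
290.837 W ÷ (1.35582 W/ft·lbf/s) = 214.51 ft·lbf/s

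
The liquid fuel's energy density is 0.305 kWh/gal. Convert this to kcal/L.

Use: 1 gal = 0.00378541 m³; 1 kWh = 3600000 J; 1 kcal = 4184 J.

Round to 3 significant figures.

69.3 kcal/L

0.305 kWh/gal × 3600000 J/kWh ÷ 0.00378541 m³/gal = 2.90061×10⁸ J/m³
2.90061×10⁸ J/m³ ÷ 4184 J/kcal × 0.001 m³/L = 69.3262 kcal/L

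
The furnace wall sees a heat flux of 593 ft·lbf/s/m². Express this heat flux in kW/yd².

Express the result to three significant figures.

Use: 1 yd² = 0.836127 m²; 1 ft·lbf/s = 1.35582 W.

0.672 kW/yd²

593 ft·lbf/s/m² × 1.35582 W/ft·lbf/s = 804.001 W/m²
804.001 W/m² ÷ 1000 W/kW × 0.836127 m²/yd² = 0.672247 kW/yd²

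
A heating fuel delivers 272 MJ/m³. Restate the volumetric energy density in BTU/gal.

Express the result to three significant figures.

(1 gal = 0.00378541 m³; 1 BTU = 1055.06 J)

976 BTU/gal

272 MJ/m³ × 1000000 J/MJ = 2.72×10⁸ J/m³
2.72×10⁸ J/m³ ÷ 1055.06 J/BTU × 0.00378541 m³/gal = 975.899 BTU/gal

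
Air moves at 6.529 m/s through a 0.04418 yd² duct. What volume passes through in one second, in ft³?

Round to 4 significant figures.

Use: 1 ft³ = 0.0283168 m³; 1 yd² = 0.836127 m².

8.517 ft³

0.04418 yd² × 0.836127 → 0.0369401 m²
V = v × A × t = 6.529 m/s × 0.0369401 m² × 1 s = 0.241182 m³
0.241182 m³ ÷ (0.0283168 m³/ft³) = 8.51728 ft³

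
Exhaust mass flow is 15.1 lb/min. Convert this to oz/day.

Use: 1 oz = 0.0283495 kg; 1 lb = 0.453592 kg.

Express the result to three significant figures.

15.1 lb/min × 0.453592 kg/lb ÷ 60 s/min = 0.114154 kg/s
0.114154 kg/s ÷ 0.0283495 kg/oz × 86400 s/day = 347904 oz/day

3.48×10⁵ oz/day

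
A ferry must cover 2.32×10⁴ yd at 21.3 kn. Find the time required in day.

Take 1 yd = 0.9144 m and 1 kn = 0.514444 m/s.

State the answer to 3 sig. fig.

2.32×10⁴ yd × 0.9144 → 21214.1 m
21.3 kn × 0.514444 → 10.9577 m/s
t = d / v = 21214.1 m / 10.9577 m/s = 1936 s
1936 s ÷ (86400 s/day) = 0.0224074 day

0.0224 day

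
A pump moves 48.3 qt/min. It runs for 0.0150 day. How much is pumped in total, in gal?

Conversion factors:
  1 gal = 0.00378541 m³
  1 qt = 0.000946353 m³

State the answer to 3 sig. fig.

48.3 qt/min → 7.61814×10⁻⁴ m³/s
0.0150 day → 1296 s
V = Q × t = 7.61814×10⁻⁴ × 1296 = 0.987311 m³
In gal: 0.987311 / 0.00378541 = 260.82 gal

261 gal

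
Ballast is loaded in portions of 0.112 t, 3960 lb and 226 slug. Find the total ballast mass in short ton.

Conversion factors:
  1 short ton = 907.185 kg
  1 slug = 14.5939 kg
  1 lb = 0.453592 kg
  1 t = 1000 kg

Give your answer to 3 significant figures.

0.112 t × 1000 = 112 kg
3960 lb × 0.453592 = 1796.22 kg
226 slug × 14.5939 = 3298.22 kg
Sum: 112 + 1796.22 + 3298.22 = 5206.44 kg
In short ton: 5206.44 / 907.185 = 5.73912 short ton

5.74 short ton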